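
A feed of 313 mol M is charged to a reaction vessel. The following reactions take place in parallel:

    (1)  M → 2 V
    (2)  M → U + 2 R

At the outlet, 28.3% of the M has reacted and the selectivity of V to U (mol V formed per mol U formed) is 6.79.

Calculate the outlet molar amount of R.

40.3 mol

Conversion of M: M consumed = 0.283 × 313 = 88.58 mol = 1ξ₁ + 1ξ₂.
Selectivity: 2ξ₁ / (1ξ₂) = 6.79 → ξ₁ = 3.395 ξ₂.
Substitute: (1·3.395 + 1) ξ₂ = 88.58 → ξ₂ = 20.15 mol, ξ₁ = 68.42 mol.
Outlet amounts (n = n₀ + Σ ν·ξ):
  M: 313 − 1(68.42) − 1(20.15) = 224.4
  V: 0 + 2(68.42) = 136.8
  U: 0 + 1(20.15) = 20.15
  R: 0 + 2(20.15) = 40.31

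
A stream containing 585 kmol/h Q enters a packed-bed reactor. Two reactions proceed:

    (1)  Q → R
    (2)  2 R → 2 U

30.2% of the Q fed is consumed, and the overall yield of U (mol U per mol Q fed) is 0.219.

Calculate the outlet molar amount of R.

48.6 kmol/h

Conversion of Q: Q consumed = 1ξ₁ = 0.302 × 585 → ξ₁ = 176.7 kmol/h.
Yield of U: 2ξ₂ / 585 = 0.219 → ξ₂ = 64.06 kmol/h.
Outlet amounts (n = n₀ + Σ ν·ξ):
  Q: 585 − 1(176.7) = 408.3
  R: 0 + 1(176.7) − 2(64.06) = 48.55
  U: 0 + 2(64.06) = 128.1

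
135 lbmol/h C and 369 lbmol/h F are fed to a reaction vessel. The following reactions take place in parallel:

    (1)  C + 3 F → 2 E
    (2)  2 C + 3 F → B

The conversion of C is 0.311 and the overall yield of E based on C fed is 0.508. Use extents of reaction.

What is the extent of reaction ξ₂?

Yield of E: 2ξ₁ / 135 = 0.508 → ξ₁ = 34.29 lbmol/h.
Conversion of C: 1ξ₁ + 2ξ₂ = 0.311 × 135 = 41.98 → ξ₂ = 3.848 lbmol/h.
Outlet amounts (n = n₀ + Σ ν·ξ):
  C: 135 − 1(34.29) − 2(3.848) = 93.02
  F: 369 − 3(34.29) − 3(3.848) = 254.6
  E: 0 + 2(34.29) = 68.58
  B: 0 + 1(3.848) = 3.848

ξ₂ = 3.85 lbmol/h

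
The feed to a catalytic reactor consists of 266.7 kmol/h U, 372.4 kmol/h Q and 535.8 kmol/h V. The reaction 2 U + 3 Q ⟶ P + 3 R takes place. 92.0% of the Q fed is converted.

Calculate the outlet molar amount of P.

Q reacted = 0.92 × 372.4 = 342.6 kmol/h; ν_Q = −3, so ξ = 342.6/3 = 114.2 kmol/h.
Outlet amounts (n = n₀ + ν ξ):
  U: 266.7 − 2(114.2) = 38.29
  Q: 372.4 − 3(114.2) = 29.79
  P: 0 + 1(114.2) = 114.2
  R: 0 + 3(114.2) = 342.6
  V: 535.8 (inert)

114 kmol/h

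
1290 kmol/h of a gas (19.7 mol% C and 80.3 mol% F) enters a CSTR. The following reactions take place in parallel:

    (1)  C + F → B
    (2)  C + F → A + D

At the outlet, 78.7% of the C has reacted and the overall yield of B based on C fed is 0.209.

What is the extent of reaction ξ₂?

ξ₂ = 147 kmol/h

Yield of B: 1ξ₁ / 254.1 = 0.209 → ξ₁ = 53.11 kmol/h.
Conversion of C: 1ξ₁ + 1ξ₂ = 0.787 × 254.1 = 200 → ξ₂ = 146.9 kmol/h.
Outlet amounts (n = n₀ + Σ ν·ξ):
  C: 254.1 − 1(53.11) − 1(146.9) = 54.13
  F: 1036 − 1(53.11) − 1(146.9) = 835.9
  B: 0 + 1(53.11) = 53.11
  A: 0 + 1(146.9) = 146.9
  D: 0 + 1(146.9) = 146.9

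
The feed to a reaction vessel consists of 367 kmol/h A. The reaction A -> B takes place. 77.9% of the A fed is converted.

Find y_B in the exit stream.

A reacted = 0.779 × 367 = 285.9 kmol/h; ν_A = −1, so ξ = 285.9/1 = 285.9 kmol/h.
Outlet amounts (n = n₀ + ν ξ):
  A: 367 − 1(285.9) = 81.11
  B: 0 + 1(285.9) = 285.9
Total out = 367 kmol/h; y_B = 285.9 / 367 = 0.779.

0.779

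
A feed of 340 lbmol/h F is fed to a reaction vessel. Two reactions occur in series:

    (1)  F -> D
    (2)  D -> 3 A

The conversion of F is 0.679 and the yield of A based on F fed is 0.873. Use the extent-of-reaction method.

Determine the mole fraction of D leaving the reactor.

0.245

Conversion of F: F consumed = 1ξ₁ = 0.679 × 340 → ξ₁ = 230.9 lbmol/h.
Yield of A: 3ξ₂ / 340 = 0.873 → ξ₂ = 98.94 lbmol/h.
Outlet amounts (n = n₀ + Σ ν·ξ):
  F: 340 − 1(230.9) = 109.1
  D: 0 + 1(230.9) − 1(98.94) = 131.9
  A: 0 + 3(98.94) = 296.8
Total out = 537.9 lbmol/h; y_D = 131.9 / 537.9 = 0.2453.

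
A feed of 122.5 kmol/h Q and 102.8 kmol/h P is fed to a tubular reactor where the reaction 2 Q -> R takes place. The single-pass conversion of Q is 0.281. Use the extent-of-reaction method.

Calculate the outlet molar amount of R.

Q reacted = 0.281 × 122.5 = 34.42 kmol/h; ν_Q = −2, so ξ = 34.42/2 = 17.21 kmol/h.
Outlet amounts (n = n₀ + ν ξ):
  Q: 122.5 − 2(17.21) = 88.08
  R: 0 + 1(17.21) = 17.21
  P: 102.8 (inert)

17.2 kmol/h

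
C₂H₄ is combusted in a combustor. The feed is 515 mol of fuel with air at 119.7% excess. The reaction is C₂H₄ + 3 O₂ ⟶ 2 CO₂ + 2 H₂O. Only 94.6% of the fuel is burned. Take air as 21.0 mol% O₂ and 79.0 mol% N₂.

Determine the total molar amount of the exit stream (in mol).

16700 mol

Stoichiometric O₂ = 3 × 515 = 1545 mol; O₂ fed = 1545 × 2.197 = 3394 mol.
N₂ fed = 3394 × 79/21 = 12770 mol.
Fuel reacted = 0.946 × 515 → ξ = 487.2 mol.
Outlet (n = n₀ + ν ξ):
  C₂H₄: 515 − 1(487.2) = 27.81
  O₂: 3394 − 3(487.2) = 1933
  N₂: 12770 (inert)
  CO₂: 0 + 2(487.2) = 974.4
  H₂O: 0 + 2(487.2) = 974.4
Total out = 27.81 + 1933 + 12770 + 974.4 + 974.4 = 16680 mol.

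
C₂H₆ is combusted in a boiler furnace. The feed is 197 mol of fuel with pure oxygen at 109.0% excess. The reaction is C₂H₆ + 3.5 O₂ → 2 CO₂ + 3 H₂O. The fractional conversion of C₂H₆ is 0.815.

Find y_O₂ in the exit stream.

Stoichiometric O₂ = 3.5 × 197 = 689.5 mol; O₂ fed = 689.5 × 2.090 = 1441 mol.
Fuel reacted = 0.815 × 197 → ξ = 160.6 mol.
Outlet (n = n₀ + ν ξ):
  C₂H₆: 197 − 1(160.6) = 36.45
  O₂: 1441 − 3.5(160.6) = 879.1
  CO₂: 0 + 2(160.6) = 321.1
  H₂O: 0 + 3(160.6) = 481.7
Total out = 1718 mol; y_O₂ = 879.1 / 1718 = 0.5116.

0.512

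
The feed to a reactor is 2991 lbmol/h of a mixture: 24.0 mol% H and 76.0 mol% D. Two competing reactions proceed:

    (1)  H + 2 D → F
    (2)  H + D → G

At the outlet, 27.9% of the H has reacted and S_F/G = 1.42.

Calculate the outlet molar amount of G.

Conversion of H: H consumed = 0.279 × 717.8 = 200.3 lbmol/h = 1ξ₁ + 1ξ₂.
Selectivity: 1ξ₁ / (1ξ₂) = 1.42 → ξ₁ = 1.42 ξ₂.
Substitute: (1·1.42 + 1) ξ₂ = 200.3 → ξ₂ = 82.76 lbmol/h, ξ₁ = 117.5 lbmol/h.
Outlet amounts (n = n₀ + Σ ν·ξ):
  H: 717.8 − 1(117.5) − 1(82.76) = 517.6
  D: 2273 − 2(117.5) − 1(82.76) = 1955
  F: 0 + 1(117.5) = 117.5
  G: 0 + 1(82.76) = 82.76

82.8 lbmol/h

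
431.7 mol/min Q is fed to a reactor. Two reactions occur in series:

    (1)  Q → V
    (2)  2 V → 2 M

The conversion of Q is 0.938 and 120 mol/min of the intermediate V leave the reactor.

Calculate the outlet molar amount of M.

285 mol/min

Conversion of Q: Q consumed = 1ξ₁ = 0.938 × 431.7 → ξ₁ = 404.9 mol/min.
V balance: n_V = 0 + 1ξ₁ − 2ξ₂ = 120 → ξ₂ = (1·404.9 − 120)/2 = 142.5 mol/min.
Outlet amounts (n = n₀ + Σ ν·ξ):
  Q: 431.7 − 1(404.9) = 26.77
  V: 0 + 1(404.9) − 2(142.5) = 120
  M: 0 + 2(142.5) = 284.9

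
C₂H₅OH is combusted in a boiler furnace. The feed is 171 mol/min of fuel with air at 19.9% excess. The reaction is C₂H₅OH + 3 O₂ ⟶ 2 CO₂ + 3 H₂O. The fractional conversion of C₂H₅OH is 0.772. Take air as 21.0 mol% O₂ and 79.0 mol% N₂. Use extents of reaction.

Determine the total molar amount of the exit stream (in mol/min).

3230 mol/min

Stoichiometric O₂ = 3 × 171 = 513 mol/min; O₂ fed = 513 × 1.199 = 615.1 mol/min.
N₂ fed = 615.1 × 79/21 = 2314 mol/min.
Fuel reacted = 0.772 × 171 → ξ = 132 mol/min.
Outlet (n = n₀ + ν ξ):
  C₂H₅OH: 171 − 1(132) = 38.99
  O₂: 615.1 − 3(132) = 219.1
  N₂: 2314 (inert)
  CO₂: 0 + 2(132) = 264
  H₂O: 0 + 3(132) = 396
Total out = 38.99 + 219.1 + 2314 + 264 + 396 = 3232 mol/min.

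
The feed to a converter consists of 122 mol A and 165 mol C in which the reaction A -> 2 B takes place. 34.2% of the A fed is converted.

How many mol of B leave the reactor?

83.4 mol

A reacted = 0.342 × 122 = 41.72 mol; ν_A = −1, so ξ = 41.72/1 = 41.72 mol.
Outlet amounts (n = n₀ + ν ξ):
  A: 122 − 1(41.72) = 80.28
  B: 0 + 2(41.72) = 83.45
  C: 165 (inert)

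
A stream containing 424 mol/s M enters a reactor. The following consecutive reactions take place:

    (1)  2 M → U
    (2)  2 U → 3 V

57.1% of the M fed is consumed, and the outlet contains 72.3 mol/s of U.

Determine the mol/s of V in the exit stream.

73.1 mol/s

Conversion of M: M consumed = 2ξ₁ = 0.571 × 424 → ξ₁ = 121.1 mol/s.
U balance: n_U = 0 + 1ξ₁ − 2ξ₂ = 72.3 → ξ₂ = (1·121.1 − 72.3)/2 = 24.38 mol/s.
Outlet amounts (n = n₀ + Σ ν·ξ):
  M: 424 − 2(121.1) = 181.9
  U: 0 + 1(121.1) − 2(24.38) = 72.3
  V: 0 + 3(24.38) = 73.13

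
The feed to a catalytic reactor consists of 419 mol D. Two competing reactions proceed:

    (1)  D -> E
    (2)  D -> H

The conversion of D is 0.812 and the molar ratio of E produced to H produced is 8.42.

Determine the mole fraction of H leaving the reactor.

Conversion of D: D consumed = 0.812 × 419 = 340.2 mol = 1ξ₁ + 1ξ₂.
Selectivity: 1ξ₁ / (1ξ₂) = 8.42 → ξ₁ = 8.42 ξ₂.
Substitute: (1·8.42 + 1) ξ₂ = 340.2 → ξ₂ = 36.12 mol, ξ₁ = 304.1 mol.
Outlet amounts (n = n₀ + Σ ν·ξ):
  D: 419 − 1(304.1) − 1(36.12) = 78.77
  E: 0 + 1(304.1) = 304.1
  H: 0 + 1(36.12) = 36.12
Total out = 419 mol; y_H = 36.12 / 419 = 0.0862.

0.0862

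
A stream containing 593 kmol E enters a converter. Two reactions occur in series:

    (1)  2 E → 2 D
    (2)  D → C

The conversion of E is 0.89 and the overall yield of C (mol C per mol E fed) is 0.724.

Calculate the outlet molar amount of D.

Conversion of E: E consumed = 2ξ₁ = 0.89 × 593 → ξ₁ = 263.9 kmol.
Yield of C: 1ξ₂ / 593 = 0.724 → ξ₂ = 429.3 kmol.
Outlet amounts (n = n₀ + Σ ν·ξ):
  E: 593 − 2(263.9) = 65.23
  D: 0 + 2(263.9) − 1(429.3) = 98.44
  C: 0 + 1(429.3) = 429.3

98.4 kmol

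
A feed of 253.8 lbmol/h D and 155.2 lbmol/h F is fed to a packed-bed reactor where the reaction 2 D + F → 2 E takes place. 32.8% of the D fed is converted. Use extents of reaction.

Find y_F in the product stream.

0.309

D reacted = 0.328 × 253.8 = 83.25 lbmol/h; ν_D = −2, so ξ = 83.25/2 = 41.62 lbmol/h.
Outlet amounts (n = n₀ + ν ξ):
  D: 253.8 − 2(41.62) = 170.6
  F: 155.2 − 1(41.62) = 113.6
  E: 0 + 2(41.62) = 83.25
Total out = 367.4 lbmol/h; y_F = 113.6 / 367.4 = 0.3092.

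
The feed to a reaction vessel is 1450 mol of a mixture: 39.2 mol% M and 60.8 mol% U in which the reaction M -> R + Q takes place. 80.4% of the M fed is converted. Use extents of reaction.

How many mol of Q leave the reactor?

M reacted = 0.804 × 568.4 = 457 mol; ν_M = −1, so ξ = 457/1 = 457 mol.
Outlet amounts (n = n₀ + ν ξ):
  M: 568.4 − 1(457) = 111.4
  R: 0 + 1(457) = 457
  Q: 0 + 1(457) = 457
  U: 881.6 (inert)

457 mol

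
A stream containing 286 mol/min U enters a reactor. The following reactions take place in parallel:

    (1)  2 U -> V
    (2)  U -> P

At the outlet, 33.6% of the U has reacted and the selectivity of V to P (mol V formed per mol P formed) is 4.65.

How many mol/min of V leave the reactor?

43.4 mol/min

Conversion of U: U consumed = 0.336 × 286 = 96.1 mol/min = 2ξ₁ + 1ξ₂.
Selectivity: 1ξ₁ / (1ξ₂) = 4.65 → ξ₁ = 4.65 ξ₂.
Substitute: (2·4.65 + 1) ξ₂ = 96.1 → ξ₂ = 9.33 mol/min, ξ₁ = 43.38 mol/min.
Outlet amounts (n = n₀ + Σ ν·ξ):
  U: 286 − 2(43.38) − 1(9.33) = 189.9
  V: 0 + 1(43.38) = 43.38
  P: 0 + 1(9.33) = 9.33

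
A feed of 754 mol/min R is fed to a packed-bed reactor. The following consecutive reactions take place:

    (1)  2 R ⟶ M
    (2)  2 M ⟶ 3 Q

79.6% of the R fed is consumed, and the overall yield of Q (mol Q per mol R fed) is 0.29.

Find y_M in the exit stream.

0.293

Conversion of R: R consumed = 2ξ₁ = 0.796 × 754 → ξ₁ = 300.1 mol/min.
Yield of Q: 3ξ₂ / 754 = 0.29 → ξ₂ = 72.89 mol/min.
Outlet amounts (n = n₀ + Σ ν·ξ):
  R: 754 − 2(300.1) = 153.8
  M: 0 + 1(300.1) − 2(72.89) = 154.3
  Q: 0 + 3(72.89) = 218.7
Total out = 526.8 mol/min; y_M = 154.3 / 526.8 = 0.2929.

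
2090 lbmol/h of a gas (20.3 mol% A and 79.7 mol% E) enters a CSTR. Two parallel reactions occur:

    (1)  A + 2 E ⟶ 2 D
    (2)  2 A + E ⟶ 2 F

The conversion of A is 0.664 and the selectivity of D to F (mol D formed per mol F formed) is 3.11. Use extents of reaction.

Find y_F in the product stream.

0.0592

Conversion of A: A consumed = 0.664 × 424.3 = 281.7 lbmol/h = 1ξ₁ + 2ξ₂.
Selectivity: 2ξ₁ / (2ξ₂) = 3.11 → ξ₁ = 3.11 ξ₂.
Substitute: (1·3.11 + 2) ξ₂ = 281.7 → ξ₂ = 55.13 lbmol/h, ξ₁ = 171.5 lbmol/h.
Outlet amounts (n = n₀ + Σ ν·ξ):
  A: 424.3 − 1(171.5) − 2(55.13) = 142.6
  E: 1666 − 2(171.5) − 1(55.13) = 1268
  D: 0 + 2(171.5) = 342.9
  F: 0 + 2(55.13) = 110.3
Total out = 1863 lbmol/h; y_F = 110.3 / 1863 = 0.05917.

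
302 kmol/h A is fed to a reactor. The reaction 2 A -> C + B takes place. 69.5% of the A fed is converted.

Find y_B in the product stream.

A reacted = 0.695 × 302 = 209.9 kmol/h; ν_A = −2, so ξ = 209.9/2 = 104.9 kmol/h.
Outlet amounts (n = n₀ + ν ξ):
  A: 302 − 2(104.9) = 92.11
  C: 0 + 1(104.9) = 104.9
  B: 0 + 1(104.9) = 104.9
Total out = 302 kmol/h; y_B = 104.9 / 302 = 0.3475.

0.347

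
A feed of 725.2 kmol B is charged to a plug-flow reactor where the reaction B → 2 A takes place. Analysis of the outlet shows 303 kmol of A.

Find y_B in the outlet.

0.654

For A: n = n₀ + 2ξ → 303 = 0 + 2ξ, giving ξ = 151.5 kmol.
Outlet amounts (n = n₀ + ν ξ):
  B: 725.2 − 1(151.5) = 573.7
  A: 0 + 2(151.5) = 303
Total out = 876.7 kmol; y_B = 573.7 / 876.7 = 0.6544.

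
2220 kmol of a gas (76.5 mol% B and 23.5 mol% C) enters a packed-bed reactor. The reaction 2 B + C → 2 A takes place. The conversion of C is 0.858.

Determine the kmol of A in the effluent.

C reacted = 0.858 × 521.7 = 447.6 kmol; ν_C = −1, so ξ = 447.6/1 = 447.6 kmol.
Outlet amounts (n = n₀ + ν ξ):
  B: 1698 − 2(447.6) = 803.1
  C: 521.7 − 1(447.6) = 74.08
  A: 0 + 2(447.6) = 895.2

895 kmol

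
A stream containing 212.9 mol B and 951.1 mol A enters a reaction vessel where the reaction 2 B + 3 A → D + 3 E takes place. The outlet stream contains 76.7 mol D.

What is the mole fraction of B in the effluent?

0.0547

For D: n = n₀ + 1ξ → 76.7 = 0 + 1ξ, giving ξ = 76.7 mol.
Outlet amounts (n = n₀ + ν ξ):
  B: 212.9 − 2(76.7) = 59.5
  A: 951.1 − 3(76.7) = 721
  D: 0 + 1(76.7) = 76.7
  E: 0 + 3(76.7) = 230.1
Total out = 1087 mol; y_B = 59.5 / 1087 = 0.05472.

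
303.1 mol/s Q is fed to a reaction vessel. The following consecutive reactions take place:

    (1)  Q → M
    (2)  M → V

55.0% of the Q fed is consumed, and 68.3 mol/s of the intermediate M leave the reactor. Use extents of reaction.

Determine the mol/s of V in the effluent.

98.4 mol/s

Conversion of Q: Q consumed = 1ξ₁ = 0.55 × 303.1 → ξ₁ = 166.7 mol/s.
M balance: n_M = 0 + 1ξ₁ − 1ξ₂ = 68.3 → ξ₂ = (1·166.7 − 68.3)/1 = 98.41 mol/s.
Outlet amounts (n = n₀ + Σ ν·ξ):
  Q: 303.1 − 1(166.7) = 136.4
  M: 0 + 1(166.7) − 1(98.41) = 68.3
  V: 0 + 1(98.41) = 98.41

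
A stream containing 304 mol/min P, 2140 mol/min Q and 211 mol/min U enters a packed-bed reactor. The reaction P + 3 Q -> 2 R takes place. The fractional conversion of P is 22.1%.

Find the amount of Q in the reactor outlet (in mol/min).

1940 mol/min

P reacted = 0.221 × 304 = 67.18 mol/min; ν_P = −1, so ξ = 67.18/1 = 67.18 mol/min.
Outlet amounts (n = n₀ + ν ξ):
  P: 304 − 1(67.18) = 236.8
  Q: 2140 − 3(67.18) = 1938
  R: 0 + 2(67.18) = 134.4
  U: 211 (inert)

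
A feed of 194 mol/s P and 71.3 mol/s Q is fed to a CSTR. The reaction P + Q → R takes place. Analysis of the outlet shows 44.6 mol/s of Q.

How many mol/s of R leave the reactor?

26.7 mol/s

For Q: n = n₀ − 1ξ → 44.6 = 71.3 − 1ξ, giving ξ = 26.7 mol/s.
Outlet amounts (n = n₀ + ν ξ):
  P: 194 − 1(26.7) = 167.3
  Q: 71.3 − 1(26.7) = 44.6
  R: 0 + 1(26.7) = 26.7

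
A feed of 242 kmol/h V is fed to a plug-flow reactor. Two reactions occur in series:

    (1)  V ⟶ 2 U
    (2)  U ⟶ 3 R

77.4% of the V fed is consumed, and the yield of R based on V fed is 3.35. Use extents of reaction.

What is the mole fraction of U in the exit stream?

0.108

Conversion of V: V consumed = 1ξ₁ = 0.774 × 242 → ξ₁ = 187.3 kmol/h.
Yield of R: 3ξ₂ / 242 = 3.35 → ξ₂ = 270.2 kmol/h.
Outlet amounts (n = n₀ + Σ ν·ξ):
  V: 242 − 1(187.3) = 54.69
  U: 0 + 2(187.3) − 1(270.2) = 104.4
  R: 0 + 3(270.2) = 810.7
Total out = 969.8 kmol/h; y_U = 104.4 / 969.8 = 0.1076.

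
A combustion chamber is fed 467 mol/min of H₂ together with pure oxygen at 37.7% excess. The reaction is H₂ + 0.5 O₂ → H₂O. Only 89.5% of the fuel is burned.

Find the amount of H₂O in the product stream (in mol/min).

Stoichiometric O₂ = 0.5 × 467 = 233.5 mol/min; O₂ fed = 233.5 × 1.377 = 321.5 mol/min.
Fuel reacted = 0.895 × 467 → ξ = 418 mol/min.
Outlet (n = n₀ + ν ξ):
  H₂: 467 − 1(418) = 49.03
  O₂: 321.5 − 0.5(418) = 112.5
  H₂O: 0 + 1(418) = 418

418 mol/min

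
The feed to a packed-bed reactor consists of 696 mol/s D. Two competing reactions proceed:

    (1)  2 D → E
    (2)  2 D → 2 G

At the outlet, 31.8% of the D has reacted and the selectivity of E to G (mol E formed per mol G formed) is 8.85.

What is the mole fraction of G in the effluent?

Conversion of D: D consumed = 0.318 × 696 = 221.3 mol/s = 2ξ₁ + 2ξ₂.
Selectivity: 1ξ₁ / (2ξ₂) = 8.85 → ξ₁ = 17.7 ξ₂.
Substitute: (2·17.7 + 2) ξ₂ = 221.3 → ξ₂ = 5.918 mol/s, ξ₁ = 104.7 mol/s.
Outlet amounts (n = n₀ + Σ ν·ξ):
  D: 696 − 2(104.7) − 2(5.918) = 474.7
  E: 0 + 1(104.7) = 104.7
  G: 0 + 2(5.918) = 11.84
Total out = 591.3 mol/s; y_G = 11.84 / 591.3 = 0.02002.

0.02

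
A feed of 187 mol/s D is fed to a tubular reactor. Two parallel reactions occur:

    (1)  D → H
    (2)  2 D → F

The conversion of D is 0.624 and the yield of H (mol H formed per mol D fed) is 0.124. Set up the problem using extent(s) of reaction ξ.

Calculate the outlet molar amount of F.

46.8 mol/s

Yield of H: 1ξ₁ / 187 = 0.124 → ξ₁ = 23.19 mol/s.
Conversion of D: 1ξ₁ + 2ξ₂ = 0.624 × 187 = 116.7 → ξ₂ = 46.75 mol/s.
Outlet amounts (n = n₀ + Σ ν·ξ):
  D: 187 − 1(23.19) − 2(46.75) = 70.31
  H: 0 + 1(23.19) = 23.19
  F: 0 + 1(46.75) = 46.75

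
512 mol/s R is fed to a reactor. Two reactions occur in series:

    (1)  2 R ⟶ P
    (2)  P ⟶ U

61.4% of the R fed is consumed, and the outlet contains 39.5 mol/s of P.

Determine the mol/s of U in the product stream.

118 mol/s

Conversion of R: R consumed = 2ξ₁ = 0.614 × 512 → ξ₁ = 157.2 mol/s.
P balance: n_P = 0 + 1ξ₁ − 1ξ₂ = 39.5 → ξ₂ = (1·157.2 − 39.5)/1 = 117.7 mol/s.
Outlet amounts (n = n₀ + Σ ν·ξ):
  R: 512 − 2(157.2) = 197.6
  P: 0 + 1(157.2) − 1(117.7) = 39.5
  U: 0 + 1(117.7) = 117.7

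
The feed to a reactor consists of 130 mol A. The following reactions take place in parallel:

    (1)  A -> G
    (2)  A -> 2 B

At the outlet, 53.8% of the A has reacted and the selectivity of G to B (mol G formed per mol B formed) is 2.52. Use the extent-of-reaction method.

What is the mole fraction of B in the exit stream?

Conversion of A: A consumed = 0.538 × 130 = 69.94 mol = 1ξ₁ + 1ξ₂.
Selectivity: 1ξ₁ / (2ξ₂) = 2.52 → ξ₁ = 5.04 ξ₂.
Substitute: (1·5.04 + 1) ξ₂ = 69.94 → ξ₂ = 11.58 mol, ξ₁ = 58.36 mol.
Outlet amounts (n = n₀ + Σ ν·ξ):
  A: 130 − 1(58.36) − 1(11.58) = 60.06
  G: 0 + 1(58.36) = 58.36
  B: 0 + 2(11.58) = 23.16
Total out = 141.6 mol; y_B = 23.16 / 141.6 = 0.1636.

0.164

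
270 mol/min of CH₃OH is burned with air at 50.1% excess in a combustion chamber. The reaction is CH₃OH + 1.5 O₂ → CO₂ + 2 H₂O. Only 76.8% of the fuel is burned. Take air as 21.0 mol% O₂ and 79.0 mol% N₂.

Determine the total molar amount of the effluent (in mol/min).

Stoichiometric O₂ = 1.5 × 270 = 405 mol/min; O₂ fed = 405 × 1.501 = 607.9 mol/min.
N₂ fed = 607.9 × 79/21 = 2287 mol/min.
Fuel reacted = 0.768 × 270 → ξ = 207.4 mol/min.
Outlet (n = n₀ + ν ξ):
  CH₃OH: 270 − 1(207.4) = 62.64
  O₂: 607.9 − 1.5(207.4) = 296.9
  N₂: 2287 (inert)
  CO₂: 0 + 1(207.4) = 207.4
  H₂O: 0 + 2(207.4) = 414.7
Total out = 62.64 + 296.9 + 2287 + 207.4 + 414.7 = 3268 mol/min.

3270 mol/min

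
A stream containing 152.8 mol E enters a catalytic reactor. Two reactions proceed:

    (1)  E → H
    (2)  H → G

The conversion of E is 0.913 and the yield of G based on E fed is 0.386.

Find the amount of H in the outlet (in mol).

80.5 mol

Conversion of E: E consumed = 1ξ₁ = 0.913 × 152.8 → ξ₁ = 139.5 mol.
Yield of G: 1ξ₂ / 152.8 = 0.386 → ξ₂ = 58.98 mol.
Outlet amounts (n = n₀ + Σ ν·ξ):
  E: 152.8 − 1(139.5) = 13.29
  H: 0 + 1(139.5) − 1(58.98) = 80.53
  G: 0 + 1(58.98) = 58.98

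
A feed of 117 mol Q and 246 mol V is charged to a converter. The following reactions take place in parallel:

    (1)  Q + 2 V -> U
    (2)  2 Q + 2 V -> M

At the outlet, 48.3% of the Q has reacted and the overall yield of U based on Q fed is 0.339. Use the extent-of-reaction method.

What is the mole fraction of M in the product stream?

Yield of U: 1ξ₁ / 117 = 0.339 → ξ₁ = 39.66 mol.
Conversion of Q: 1ξ₁ + 2ξ₂ = 0.483 × 117 = 56.51 → ξ₂ = 8.424 mol.
Outlet amounts (n = n₀ + Σ ν·ξ):
  Q: 117 − 1(39.66) − 2(8.424) = 60.49
  V: 246 − 2(39.66) − 2(8.424) = 149.8
  U: 0 + 1(39.66) = 39.66
  M: 0 + 1(8.424) = 8.424
Total out = 258.4 mol; y_M = 8.424 / 258.4 = 0.0326.

0.0326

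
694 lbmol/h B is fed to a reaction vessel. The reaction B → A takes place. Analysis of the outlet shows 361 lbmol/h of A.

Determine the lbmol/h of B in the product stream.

For A: n = n₀ + 1ξ → 361 = 0 + 1ξ, giving ξ = 361 lbmol/h.
Outlet amounts (n = n₀ + ν ξ):
  B: 694 − 1(361) = 333
  A: 0 + 1(361) = 361

333 lbmol/h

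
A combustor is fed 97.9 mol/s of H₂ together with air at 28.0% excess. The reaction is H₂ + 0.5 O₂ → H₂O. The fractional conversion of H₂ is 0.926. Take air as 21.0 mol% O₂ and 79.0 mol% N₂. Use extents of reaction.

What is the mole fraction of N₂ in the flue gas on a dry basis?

Stoichiometric O₂ = 0.5 × 97.9 = 48.95 mol/s; O₂ fed = 48.95 × 1.280 = 62.66 mol/s.
N₂ fed = 62.66 × 79/21 = 235.7 mol/s.
Fuel reacted = 0.926 × 97.9 → ξ = 90.66 mol/s.
Outlet (n = n₀ + ν ξ):
  H₂: 97.9 − 1(90.66) = 7.245
  O₂: 62.66 − 0.5(90.66) = 17.33
  N₂: 235.7 (inert)
  H₂O: 0 + 1(90.66) = 90.66
Dry total = 260.3 mol/s; y_N₂ (dry) = 235.7 / 260.3 = 0.9056.

0.906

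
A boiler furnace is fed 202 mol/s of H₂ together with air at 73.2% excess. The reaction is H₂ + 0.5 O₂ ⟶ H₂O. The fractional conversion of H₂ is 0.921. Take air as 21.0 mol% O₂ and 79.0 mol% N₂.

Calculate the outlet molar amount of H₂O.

Stoichiometric O₂ = 0.5 × 202 = 101 mol/s; O₂ fed = 101 × 1.732 = 174.9 mol/s.
N₂ fed = 174.9 × 79/21 = 658.1 mol/s.
Fuel reacted = 0.921 × 202 → ξ = 186 mol/s.
Outlet (n = n₀ + ν ξ):
  H₂: 202 − 1(186) = 15.96
  O₂: 174.9 − 0.5(186) = 81.91
  N₂: 658.1 (inert)
  H₂O: 0 + 1(186) = 186

186 mol/s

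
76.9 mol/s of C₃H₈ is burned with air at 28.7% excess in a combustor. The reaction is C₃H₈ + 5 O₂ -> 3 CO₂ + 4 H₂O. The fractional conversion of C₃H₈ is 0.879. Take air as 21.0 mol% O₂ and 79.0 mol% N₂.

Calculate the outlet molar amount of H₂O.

Stoichiometric O₂ = 5 × 76.9 = 384.5 mol/s; O₂ fed = 384.5 × 1.287 = 494.9 mol/s.
N₂ fed = 494.9 × 79/21 = 1862 mol/s.
Fuel reacted = 0.879 × 76.9 → ξ = 67.6 mol/s.
Outlet (n = n₀ + ν ξ):
  C₃H₈: 76.9 − 1(67.6) = 9.305
  O₂: 494.9 − 5(67.6) = 156.9
  N₂: 1862 (inert)
  CO₂: 0 + 3(67.6) = 202.8
  H₂O: 0 + 4(67.6) = 270.4

270 mol/s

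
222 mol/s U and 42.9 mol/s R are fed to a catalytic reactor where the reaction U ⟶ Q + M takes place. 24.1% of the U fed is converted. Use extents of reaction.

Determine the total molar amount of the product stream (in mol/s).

U reacted = 0.241 × 222 = 53.5 mol/s; ν_U = −1, so ξ = 53.5/1 = 53.5 mol/s.
Outlet amounts (n = n₀ + ν ξ):
  U: 222 − 1(53.5) = 168.5
  Q: 0 + 1(53.5) = 53.5
  M: 0 + 1(53.5) = 53.5
  R: 42.9 (inert)
Total out = 168.5 + 53.5 + 53.5 + 42.9 = 318.4 mol/s.

318 mol/s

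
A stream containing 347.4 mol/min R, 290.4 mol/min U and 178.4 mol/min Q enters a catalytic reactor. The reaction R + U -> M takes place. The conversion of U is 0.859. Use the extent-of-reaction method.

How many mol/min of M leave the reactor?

U reacted = 0.859 × 290.4 = 249.5 mol/min; ν_U = −1, so ξ = 249.5/1 = 249.5 mol/min.
Outlet amounts (n = n₀ + ν ξ):
  R: 347.4 − 1(249.5) = 97.95
  U: 290.4 − 1(249.5) = 40.95
  M: 0 + 1(249.5) = 249.5
  Q: 178.4 (inert)

249 mol/min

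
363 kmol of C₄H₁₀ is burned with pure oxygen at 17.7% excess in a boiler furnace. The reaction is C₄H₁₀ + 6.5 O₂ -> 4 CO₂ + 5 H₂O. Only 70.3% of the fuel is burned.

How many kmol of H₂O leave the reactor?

1280 kmol

Stoichiometric O₂ = 6.5 × 363 = 2360 kmol; O₂ fed = 2360 × 1.177 = 2777 kmol.
Fuel reacted = 0.703 × 363 → ξ = 255.2 kmol.
Outlet (n = n₀ + ν ξ):
  C₄H₁₀: 363 − 1(255.2) = 107.8
  O₂: 2777 − 6.5(255.2) = 1118
  CO₂: 0 + 4(255.2) = 1021
  H₂O: 0 + 5(255.2) = 1276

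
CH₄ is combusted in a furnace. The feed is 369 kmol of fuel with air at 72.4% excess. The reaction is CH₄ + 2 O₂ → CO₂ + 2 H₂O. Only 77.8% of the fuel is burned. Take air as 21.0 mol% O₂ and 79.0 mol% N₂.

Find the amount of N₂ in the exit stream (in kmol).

4790 kmol

Stoichiometric O₂ = 2 × 369 = 738 kmol; O₂ fed = 738 × 1.724 = 1272 kmol.
N₂ fed = 1272 × 79/21 = 4786 kmol.
Fuel reacted = 0.778 × 369 → ξ = 287.1 kmol.
Outlet (n = n₀ + ν ξ):
  CH₄: 369 − 1(287.1) = 81.92
  O₂: 1272 − 2(287.1) = 698.1
  N₂: 4786 (inert)
  CO₂: 0 + 1(287.1) = 287.1
  H₂O: 0 + 2(287.1) = 574.2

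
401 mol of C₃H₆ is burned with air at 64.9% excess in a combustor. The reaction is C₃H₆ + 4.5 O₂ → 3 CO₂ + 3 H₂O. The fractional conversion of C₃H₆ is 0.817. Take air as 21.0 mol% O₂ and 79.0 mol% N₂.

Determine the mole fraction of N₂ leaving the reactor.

0.76

Stoichiometric O₂ = 4.5 × 401 = 1804 mol; O₂ fed = 1804 × 1.649 = 2976 mol.
N₂ fed = 2976 × 79/21 = 11190 mol.
Fuel reacted = 0.817 × 401 → ξ = 327.6 mol.
Outlet (n = n₀ + ν ξ):
  C₃H₆: 401 − 1(327.6) = 73.38
  O₂: 2976 − 4.5(327.6) = 1501
  N₂: 11190 (inert)
  CO₂: 0 + 3(327.6) = 982.9
  H₂O: 0 + 3(327.6) = 982.9
Total out = 14730 mol; y_N₂ = 11190 / 14730 = 0.7597.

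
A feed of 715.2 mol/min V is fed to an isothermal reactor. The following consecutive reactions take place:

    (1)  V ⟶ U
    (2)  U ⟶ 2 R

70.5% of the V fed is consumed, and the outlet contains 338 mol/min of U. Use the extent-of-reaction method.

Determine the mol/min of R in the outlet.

332 mol/min

Conversion of V: V consumed = 1ξ₁ = 0.705 × 715.2 → ξ₁ = 504.2 mol/min.
U balance: n_U = 0 + 1ξ₁ − 1ξ₂ = 338 → ξ₂ = (1·504.2 − 338)/1 = 166.2 mol/min.
Outlet amounts (n = n₀ + Σ ν·ξ):
  V: 715.2 − 1(504.2) = 211
  U: 0 + 1(504.2) − 1(166.2) = 338
  R: 0 + 2(166.2) = 332.4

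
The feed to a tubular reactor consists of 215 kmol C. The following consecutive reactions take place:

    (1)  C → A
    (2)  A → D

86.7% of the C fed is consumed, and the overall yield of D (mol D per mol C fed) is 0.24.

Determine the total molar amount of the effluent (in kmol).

215 kmol

Conversion of C: C consumed = 1ξ₁ = 0.867 × 215 → ξ₁ = 186.4 kmol.
Yield of D: 1ξ₂ / 215 = 0.24 → ξ₂ = 51.6 kmol.
Outlet amounts (n = n₀ + Σ ν·ξ):
  C: 215 − 1(186.4) = 28.59
  A: 0 + 1(186.4) − 1(51.6) = 134.8
  D: 0 + 1(51.6) = 51.6
Total out = 28.59 + 134.8 + 51.6 = 215 kmol.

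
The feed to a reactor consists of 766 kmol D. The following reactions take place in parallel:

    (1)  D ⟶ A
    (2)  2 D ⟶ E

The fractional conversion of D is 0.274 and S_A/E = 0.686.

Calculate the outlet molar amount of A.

Conversion of D: D consumed = 0.274 × 766 = 209.9 kmol = 1ξ₁ + 2ξ₂.
Selectivity: 1ξ₁ / (1ξ₂) = 0.686 → ξ₁ = 0.686 ξ₂.
Substitute: (1·0.686 + 2) ξ₂ = 209.9 → ξ₂ = 78.14 kmol, ξ₁ = 53.6 kmol.
Outlet amounts (n = n₀ + Σ ν·ξ):
  D: 766 − 1(53.6) − 2(78.14) = 556.1
  A: 0 + 1(53.6) = 53.6
  E: 0 + 1(78.14) = 78.14

53.6 kmol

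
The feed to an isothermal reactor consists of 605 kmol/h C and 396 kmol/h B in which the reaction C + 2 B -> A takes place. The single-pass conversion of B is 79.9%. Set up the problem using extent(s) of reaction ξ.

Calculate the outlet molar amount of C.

B reacted = 0.799 × 396 = 316.4 kmol/h; ν_B = −2, so ξ = 316.4/2 = 158.2 kmol/h.
Outlet amounts (n = n₀ + ν ξ):
  C: 605 − 1(158.2) = 446.8
  B: 396 − 2(158.2) = 79.6
  A: 0 + 1(158.2) = 158.2

447 kmol/h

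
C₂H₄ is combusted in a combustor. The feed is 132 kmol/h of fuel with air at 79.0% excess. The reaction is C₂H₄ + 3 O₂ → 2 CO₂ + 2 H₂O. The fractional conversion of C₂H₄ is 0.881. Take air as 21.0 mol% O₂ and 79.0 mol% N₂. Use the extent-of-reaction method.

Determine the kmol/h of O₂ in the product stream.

Stoichiometric O₂ = 3 × 132 = 396 kmol/h; O₂ fed = 396 × 1.790 = 708.8 kmol/h.
N₂ fed = 708.8 × 79/21 = 2667 kmol/h.
Fuel reacted = 0.881 × 132 → ξ = 116.3 kmol/h.
Outlet (n = n₀ + ν ξ):
  C₂H₄: 132 − 1(116.3) = 15.71
  O₂: 708.8 − 3(116.3) = 360
  N₂: 2667 (inert)
  CO₂: 0 + 2(116.3) = 232.6
  H₂O: 0 + 2(116.3) = 232.6

360 kmol/h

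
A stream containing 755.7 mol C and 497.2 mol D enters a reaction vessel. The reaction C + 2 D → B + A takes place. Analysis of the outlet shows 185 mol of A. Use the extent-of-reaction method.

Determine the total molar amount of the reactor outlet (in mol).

For A: n = n₀ + 1ξ → 185 = 0 + 1ξ, giving ξ = 185 mol.
Outlet amounts (n = n₀ + ν ξ):
  C: 755.7 − 1(185) = 570.7
  D: 497.2 − 2(185) = 127.2
  B: 0 + 1(185) = 185
  A: 0 + 1(185) = 185
Total out = 570.7 + 127.2 + 185 + 185 = 1068 mol.

1070 mol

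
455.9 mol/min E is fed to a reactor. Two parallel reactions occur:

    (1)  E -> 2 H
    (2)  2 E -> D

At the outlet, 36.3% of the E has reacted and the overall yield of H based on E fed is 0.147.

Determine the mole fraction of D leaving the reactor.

0.156

Yield of H: 2ξ₁ / 455.9 = 0.147 → ξ₁ = 33.51 mol/min.
Conversion of E: 1ξ₁ + 2ξ₂ = 0.363 × 455.9 = 165.5 → ξ₂ = 65.99 mol/min.
Outlet amounts (n = n₀ + Σ ν·ξ):
  E: 455.9 − 1(33.51) − 2(65.99) = 290.4
  H: 0 + 2(33.51) = 67.02
  D: 0 + 1(65.99) = 65.99
Total out = 423.4 mol/min; y_D = 65.99 / 423.4 = 0.1559.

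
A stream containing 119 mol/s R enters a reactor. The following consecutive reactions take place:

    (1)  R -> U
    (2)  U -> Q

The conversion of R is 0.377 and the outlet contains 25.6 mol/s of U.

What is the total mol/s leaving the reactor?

Conversion of R: R consumed = 1ξ₁ = 0.377 × 119 → ξ₁ = 44.86 mol/s.
U balance: n_U = 0 + 1ξ₁ − 1ξ₂ = 25.6 → ξ₂ = (1·44.86 − 25.6)/1 = 19.26 mol/s.
Outlet amounts (n = n₀ + Σ ν·ξ):
  R: 119 − 1(44.86) = 74.14
  U: 0 + 1(44.86) − 1(19.26) = 25.6
  Q: 0 + 1(19.26) = 19.26
Total out = 74.14 + 25.6 + 19.26 = 119 mol/s.

119 mol/s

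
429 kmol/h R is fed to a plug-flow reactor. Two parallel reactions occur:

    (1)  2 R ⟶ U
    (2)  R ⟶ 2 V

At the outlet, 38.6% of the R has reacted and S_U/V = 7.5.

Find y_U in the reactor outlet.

Conversion of R: R consumed = 0.386 × 429 = 165.6 kmol/h = 2ξ₁ + 1ξ₂.
Selectivity: 1ξ₁ / (2ξ₂) = 7.5 → ξ₁ = 15 ξ₂.
Substitute: (2·15 + 1) ξ₂ = 165.6 → ξ₂ = 5.342 kmol/h, ξ₁ = 80.13 kmol/h.
Outlet amounts (n = n₀ + Σ ν·ξ):
  R: 429 − 2(80.13) − 1(5.342) = 263.4
  U: 0 + 1(80.13) = 80.13
  V: 0 + 2(5.342) = 10.68
Total out = 354.2 kmol/h; y_U = 80.13 / 354.2 = 0.2262.

0.226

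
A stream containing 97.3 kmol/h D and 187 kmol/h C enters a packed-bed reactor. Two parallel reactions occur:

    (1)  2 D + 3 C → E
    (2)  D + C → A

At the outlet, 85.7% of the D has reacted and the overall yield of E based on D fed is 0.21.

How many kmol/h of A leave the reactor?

42.5 kmol/h

Yield of E: 1ξ₁ / 97.3 = 0.21 → ξ₁ = 20.43 kmol/h.
Conversion of D: 2ξ₁ + 1ξ₂ = 0.857 × 97.3 = 83.39 → ξ₂ = 42.52 kmol/h.
Outlet amounts (n = n₀ + Σ ν·ξ):
  D: 97.3 − 2(20.43) − 1(42.52) = 13.91
  C: 187 − 3(20.43) − 1(42.52) = 83.18
  E: 0 + 1(20.43) = 20.43
  A: 0 + 1(42.52) = 42.52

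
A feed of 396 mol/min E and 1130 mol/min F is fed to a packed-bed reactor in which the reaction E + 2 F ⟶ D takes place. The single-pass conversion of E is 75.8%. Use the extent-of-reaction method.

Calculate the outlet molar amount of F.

E reacted = 0.758 × 396 = 300.2 mol/min; ν_E = −1, so ξ = 300.2/1 = 300.2 mol/min.
Outlet amounts (n = n₀ + ν ξ):
  E: 396 − 1(300.2) = 95.83
  F: 1130 − 2(300.2) = 529.7
  D: 0 + 1(300.2) = 300.2

530 mol/min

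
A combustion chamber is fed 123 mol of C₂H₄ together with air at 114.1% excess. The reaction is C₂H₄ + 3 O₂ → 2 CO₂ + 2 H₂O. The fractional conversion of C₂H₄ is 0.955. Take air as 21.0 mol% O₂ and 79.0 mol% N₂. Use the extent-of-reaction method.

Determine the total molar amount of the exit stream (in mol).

3890 mol

Stoichiometric O₂ = 3 × 123 = 369 mol; O₂ fed = 369 × 2.141 = 790 mol.
N₂ fed = 790 × 79/21 = 2972 mol.
Fuel reacted = 0.955 × 123 → ξ = 117.5 mol.
Outlet (n = n₀ + ν ξ):
  C₂H₄: 123 − 1(117.5) = 5.535
  O₂: 790 − 3(117.5) = 437.6
  N₂: 2972 (inert)
  CO₂: 0 + 2(117.5) = 234.9
  H₂O: 0 + 2(117.5) = 234.9
Total out = 5.535 + 437.6 + 2972 + 234.9 + 234.9 = 3885 mol.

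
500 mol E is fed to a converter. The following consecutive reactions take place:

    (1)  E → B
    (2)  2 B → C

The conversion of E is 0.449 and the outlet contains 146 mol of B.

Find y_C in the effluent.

0.0852

Conversion of E: E consumed = 1ξ₁ = 0.449 × 500 → ξ₁ = 224.5 mol.
B balance: n_B = 0 + 1ξ₁ − 2ξ₂ = 146 → ξ₂ = (1·224.5 − 146)/2 = 39.25 mol.
Outlet amounts (n = n₀ + Σ ν·ξ):
  E: 500 − 1(224.5) = 275.5
  B: 0 + 1(224.5) − 2(39.25) = 146
  C: 0 + 1(39.25) = 39.25
Total out = 460.8 mol; y_C = 39.25 / 460.8 = 0.08519.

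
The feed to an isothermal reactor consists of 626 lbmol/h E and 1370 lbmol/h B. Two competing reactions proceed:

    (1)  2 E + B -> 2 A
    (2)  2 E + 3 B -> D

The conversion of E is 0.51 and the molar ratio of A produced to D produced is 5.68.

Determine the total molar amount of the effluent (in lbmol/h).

Conversion of E: E consumed = 0.51 × 626 = 319.3 lbmol/h = 2ξ₁ + 2ξ₂.
Selectivity: 2ξ₁ / (1ξ₂) = 5.68 → ξ₁ = 2.84 ξ₂.
Substitute: (2·2.84 + 2) ξ₂ = 319.3 → ξ₂ = 41.57 lbmol/h, ξ₁ = 118.1 lbmol/h.
Outlet amounts (n = n₀ + Σ ν·ξ):
  E: 626 − 2(118.1) − 2(41.57) = 306.7
  B: 1370 − 1(118.1) − 3(41.57) = 1127
  A: 0 + 2(118.1) = 236.1
  D: 0 + 1(41.57) = 41.57
Total out = 306.7 + 1127 + 236.1 + 41.57 = 1712 lbmol/h.

1710 lbmol/h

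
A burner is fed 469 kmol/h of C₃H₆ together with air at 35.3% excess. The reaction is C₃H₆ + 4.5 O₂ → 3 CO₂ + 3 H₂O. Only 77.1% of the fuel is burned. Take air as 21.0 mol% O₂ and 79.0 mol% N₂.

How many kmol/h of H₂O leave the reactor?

Stoichiometric O₂ = 4.5 × 469 = 2110 kmol/h; O₂ fed = 2110 × 1.353 = 2856 kmol/h.
N₂ fed = 2856 × 79/21 = 10740 kmol/h.
Fuel reacted = 0.771 × 469 → ξ = 361.6 kmol/h.
Outlet (n = n₀ + ν ξ):
  C₃H₆: 469 − 1(361.6) = 107.4
  O₂: 2856 − 4.5(361.6) = 1228
  N₂: 10740 (inert)
  CO₂: 0 + 3(361.6) = 1085
  H₂O: 0 + 3(361.6) = 1085

1080 kmol/h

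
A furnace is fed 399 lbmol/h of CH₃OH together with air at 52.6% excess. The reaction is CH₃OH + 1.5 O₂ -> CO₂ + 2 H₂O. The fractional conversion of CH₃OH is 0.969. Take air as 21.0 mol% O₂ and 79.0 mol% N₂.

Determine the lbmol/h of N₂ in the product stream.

Stoichiometric O₂ = 1.5 × 399 = 598.5 lbmol/h; O₂ fed = 598.5 × 1.526 = 913.3 lbmol/h.
N₂ fed = 913.3 × 79/21 = 3436 lbmol/h.
Fuel reacted = 0.969 × 399 → ξ = 386.6 lbmol/h.
Outlet (n = n₀ + ν ξ):
  CH₃OH: 399 − 1(386.6) = 12.37
  O₂: 913.3 − 1.5(386.6) = 333.4
  N₂: 3436 (inert)
  CO₂: 0 + 1(386.6) = 386.6
  H₂O: 0 + 2(386.6) = 773.3

3440 lbmol/h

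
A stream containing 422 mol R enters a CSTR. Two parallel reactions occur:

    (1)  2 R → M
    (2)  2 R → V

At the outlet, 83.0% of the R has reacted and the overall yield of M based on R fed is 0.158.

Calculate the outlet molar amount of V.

Yield of M: 1ξ₁ / 422 = 0.158 → ξ₁ = 66.68 mol.
Conversion of R: 2ξ₁ + 2ξ₂ = 0.83 × 422 = 350.3 → ξ₂ = 108.5 mol.
Outlet amounts (n = n₀ + Σ ν·ξ):
  R: 422 − 2(66.68) − 2(108.5) = 71.74
  M: 0 + 1(66.68) = 66.68
  V: 0 + 1(108.5) = 108.5

108 mol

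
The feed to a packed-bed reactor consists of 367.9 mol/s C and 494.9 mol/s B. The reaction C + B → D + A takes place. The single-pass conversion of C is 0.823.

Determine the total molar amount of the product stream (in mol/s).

C reacted = 0.823 × 367.9 = 302.8 mol/s; ν_C = −1, so ξ = 302.8/1 = 302.8 mol/s.
Outlet amounts (n = n₀ + ν ξ):
  C: 367.9 − 1(302.8) = 65.12
  B: 494.9 − 1(302.8) = 192.1
  D: 0 + 1(302.8) = 302.8
  A: 0 + 1(302.8) = 302.8
Total out = 65.12 + 192.1 + 302.8 + 302.8 = 862.8 mol/s.

863 mol/s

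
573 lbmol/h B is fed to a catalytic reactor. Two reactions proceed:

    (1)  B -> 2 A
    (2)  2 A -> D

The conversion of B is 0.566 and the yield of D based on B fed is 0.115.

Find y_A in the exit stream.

0.622

Conversion of B: B consumed = 1ξ₁ = 0.566 × 573 → ξ₁ = 324.3 lbmol/h.
Yield of D: 1ξ₂ / 573 = 0.115 → ξ₂ = 65.89 lbmol/h.
Outlet amounts (n = n₀ + Σ ν·ξ):
  B: 573 − 1(324.3) = 248.7
  A: 0 + 2(324.3) − 2(65.89) = 516.8
  D: 0 + 1(65.89) = 65.89
Total out = 831.4 lbmol/h; y_A = 516.8 / 831.4 = 0.6216.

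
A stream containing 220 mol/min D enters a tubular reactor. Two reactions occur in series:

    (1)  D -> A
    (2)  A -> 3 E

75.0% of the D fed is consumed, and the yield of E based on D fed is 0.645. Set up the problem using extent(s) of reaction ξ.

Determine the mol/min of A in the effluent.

118 mol/min

Conversion of D: D consumed = 1ξ₁ = 0.75 × 220 → ξ₁ = 165 mol/min.
Yield of E: 3ξ₂ / 220 = 0.645 → ξ₂ = 47.3 mol/min.
Outlet amounts (n = n₀ + Σ ν·ξ):
  D: 220 − 1(165) = 55
  A: 0 + 1(165) − 1(47.3) = 117.7
  E: 0 + 3(47.3) = 141.9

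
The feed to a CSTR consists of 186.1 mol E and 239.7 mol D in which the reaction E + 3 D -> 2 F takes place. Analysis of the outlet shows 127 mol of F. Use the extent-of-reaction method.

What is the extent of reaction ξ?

ξ = 63.5 mol

For F: n = n₀ + 2ξ → 127 = 0 + 2ξ, giving ξ = 63.5 mol.
Outlet amounts (n = n₀ + ν ξ):
  E: 186.1 − 1(63.5) = 122.6
  D: 239.7 − 3(63.5) = 49.2
  F: 0 + 2(63.5) = 127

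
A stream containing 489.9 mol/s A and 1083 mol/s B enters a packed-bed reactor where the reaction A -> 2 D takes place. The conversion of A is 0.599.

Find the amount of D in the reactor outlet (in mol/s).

A reacted = 0.599 × 489.9 = 293.5 mol/s; ν_A = −1, so ξ = 293.5/1 = 293.5 mol/s.
Outlet amounts (n = n₀ + ν ξ):
  A: 489.9 − 1(293.5) = 196.4
  D: 0 + 2(293.5) = 586.9
  B: 1083 (inert)

587 mol/s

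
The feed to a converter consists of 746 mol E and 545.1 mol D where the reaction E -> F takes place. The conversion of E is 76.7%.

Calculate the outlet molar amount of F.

E reacted = 0.767 × 746 = 572.2 mol; ν_E = −1, so ξ = 572.2/1 = 572.2 mol.
Outlet amounts (n = n₀ + ν ξ):
  E: 746 − 1(572.2) = 173.8
  F: 0 + 1(572.2) = 572.2
  D: 545.1 (inert)

572 mol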